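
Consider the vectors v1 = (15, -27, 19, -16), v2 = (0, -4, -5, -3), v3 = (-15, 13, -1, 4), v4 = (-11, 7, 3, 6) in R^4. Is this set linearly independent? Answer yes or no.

yes

Form the matrix with these vectors as rows and row reduce.
R3 ← R3 + R1: [0, -14, 18, -12]
R4 ← R4 + (11/15)·R1: [0, -64/5, 254/15, -86/15]
R3 ← R3 − (7/2)·R2: [0, 0, 71/2, -3/2]
R4 ← R4 − (16/5)·R2: [0, 0, 494/15, 58/15]
R4 ← R4 − (988/1065)·R3: [0, 0, 0, 1120/213]
4 nonzero rows, so the 4 vectors span a space of dimension 4.
Since 4 = 4, the vectors are linearly independent.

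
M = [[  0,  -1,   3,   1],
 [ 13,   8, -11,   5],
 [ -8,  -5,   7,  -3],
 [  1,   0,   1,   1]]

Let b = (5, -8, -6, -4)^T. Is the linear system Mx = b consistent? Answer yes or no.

no

Row reduce the augmented matrix [M | b].
Swap R1 ↔ R2
R3 ← R3 + (8/13)·R1: [0, -1/13, 3/13, 1/13, -142/13]
R4 ← R4 − (1/13)·R1: [0, -8/13, 24/13, 8/13, -44/13]
R3 ← R3 − (1/13)·R2: [0, 0, 0, 0, -147/13]
R4 ← R4 − (8/13)·R2: [0, 0, 0, 0, -84/13]
R4 ← R4 − (4/7)·R3: [0, 0, 0, 0, 0]
The echelon form has 3 nonzero rows; the last pivot sits in the augmented column, so rank(M) = 2 but rank([M|b]) = 3.
Since the ranks differ, the system is inconsistent.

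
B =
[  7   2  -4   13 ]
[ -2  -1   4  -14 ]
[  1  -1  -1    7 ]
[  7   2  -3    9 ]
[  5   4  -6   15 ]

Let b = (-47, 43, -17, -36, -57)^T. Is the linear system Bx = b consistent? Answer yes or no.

yes

Row reduce the augmented matrix [B | b].
R2 ← R2 + (2/7)·R1: [0, -3/7, 20/7, -72/7, 207/7]
R3 ← R3 − (1/7)·R1: [0, -9/7, -3/7, 36/7, -72/7]
R4 ← R4 − R1: [0, 0, 1, -4, 11]
R5 ← R5 − (5/7)·R1: [0, 18/7, -22/7, 40/7, -164/7]
R3 ← R3 − (3)·R2: [0, 0, -9, 36, -99]
R5 ← R5 + (6)·R2: [0, 0, 14, -56, 154]
R4 ← R4 + (1/9)·R3: [0, 0, 0, 0, 0]
R5 ← R5 + (14/9)·R3: [0, 0, 0, 0, 0]
The echelon form has 3 nonzero rows, and every pivot lies in the first 4 columns, so rank(B) = rank([B|b]) = 3.
The system is consistent.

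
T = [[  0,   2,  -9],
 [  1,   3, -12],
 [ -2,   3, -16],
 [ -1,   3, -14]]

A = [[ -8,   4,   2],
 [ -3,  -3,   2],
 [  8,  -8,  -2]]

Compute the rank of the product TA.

3

First compute TA:
[[-78,  66,  22],
 [-113,  91,  32],
 [-121, 111,  34],
 [-113,  99,  32]]
Now row reduce the product.
R2 ← R2 − (113/78)·R1: [0, -60/13, 5/39]
R3 ← R3 − (121/78)·R1: [0, 112/13, -5/39]
R4 ← R4 − (113/78)·R1: [0, 44/13, 5/39]
R3 ← R3 + (28/15)·R2: [0, 0, 1/9]
R4 ← R4 + (11/15)·R2: [0, 0, 2/9]
R4 ← R4 − (2)·R3: [0, 0, 0]
3 nonzero rows, so rank(TA) = 3.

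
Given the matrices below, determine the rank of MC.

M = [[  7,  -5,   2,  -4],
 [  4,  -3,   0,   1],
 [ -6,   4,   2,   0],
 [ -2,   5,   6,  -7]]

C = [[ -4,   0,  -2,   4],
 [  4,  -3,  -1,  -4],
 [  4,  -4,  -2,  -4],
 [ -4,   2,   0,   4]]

First compute MC:
[[-24,  -1, -13,  24],
 [-32,  11,  -5,  32],
 [ 48, -20,   4, -48],
 [ 80, -53, -13, -80]]
Now row reduce the product.
R2 ← R2 − (4/3)·R1: [0, 37/3, 37/3, 0]
R3 ← R3 + (2)·R1: [0, -22, -22, 0]
R4 ← R4 + (10/3)·R1: [0, -169/3, -169/3, 0]
R3 ← R3 + (66/37)·R2: [0, 0, 0, 0]
R4 ← R4 + (169/37)·R2: [0, 0, 0, 0]
2 nonzero rows, so rank(MC) = 2.

2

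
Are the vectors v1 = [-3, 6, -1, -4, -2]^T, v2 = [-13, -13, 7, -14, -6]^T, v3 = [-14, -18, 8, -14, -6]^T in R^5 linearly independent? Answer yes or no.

Form the matrix with these vectors as rows and row reduce.
R2 ← R2 − (13/3)·R1: [0, -39, 34/3, 10/3, 8/3]
R3 ← R3 − (14/3)·R1: [0, -46, 38/3, 14/3, 10/3]
R3 ← R3 − (46/39)·R2: [0, 0, -82/117, 86/117, 22/117]
3 nonzero rows, so the 3 vectors span a space of dimension 3.
Since 3 = 3, the vectors are linearly independent.

yes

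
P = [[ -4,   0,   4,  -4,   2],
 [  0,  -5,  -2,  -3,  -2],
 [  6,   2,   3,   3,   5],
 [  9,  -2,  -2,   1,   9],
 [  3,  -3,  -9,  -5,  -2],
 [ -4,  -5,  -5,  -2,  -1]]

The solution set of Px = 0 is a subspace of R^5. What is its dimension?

0

Row reduce to echelon form.
R3 ← R3 + (3/2)·R1: [0, 2, 9, -3, 8]
R4 ← R4 + (9/4)·R1: [0, -2, 7, -8, 27/2]
R5 ← R5 + (3/4)·R1: [0, -3, -6, -8, -1/2]
R6 ← R6 − R1: [0, -5, -9, 2, -3]
R3 ← R3 + (2/5)·R2: [0, 0, 41/5, -21/5, 36/5]
R4 ← R4 − (2/5)·R2: [0, 0, 39/5, -34/5, 143/10]
R5 ← R5 − (3/5)·R2: [0, 0, -24/5, -31/5, 7/10]
R6 ← R6 − R2: [0, 0, -7, 5, -1]
R4 ← R4 − (39/41)·R3: [0, 0, 0, -115/41, 611/82]
R5 ← R5 + (24/41)·R3: [0, 0, 0, -355/41, 403/82]
R6 ← R6 + (35/41)·R3: [0, 0, 0, 58/41, 211/41]
R5 ← R5 − (71/23)·R4: [0, 0, 0, 0, -416/23]
R6 ← R6 + (58/115)·R4: [0, 0, 0, 0, 1024/115]
R6 ← R6 + (32/65)·R5: [0, 0, 0, 0, 0]
5 nonzero rows, so rank(P) = 5.
P has 5 columns; by rank–nullity, nullity = 5 − 5 = 0.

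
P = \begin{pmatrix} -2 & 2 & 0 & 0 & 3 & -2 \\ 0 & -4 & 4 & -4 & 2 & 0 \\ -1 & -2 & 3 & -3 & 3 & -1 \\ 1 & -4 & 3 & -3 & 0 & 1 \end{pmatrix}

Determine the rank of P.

2

Row reduce to echelon form.
R3 ← R3 − (1/2)·R1: [0, -3, 3, -3, 3/2, 0]
R4 ← R4 + (1/2)·R1: [0, -3, 3, -3, 3/2, 0]
R3 ← R3 − (3/4)·R2: [0, 0, 0, 0, 0, 0]
R4 ← R4 − (3/4)·R2: [0, 0, 0, 0, 0, 0]
Echelon form has 2 nonzero rows, so rank(P) = 2.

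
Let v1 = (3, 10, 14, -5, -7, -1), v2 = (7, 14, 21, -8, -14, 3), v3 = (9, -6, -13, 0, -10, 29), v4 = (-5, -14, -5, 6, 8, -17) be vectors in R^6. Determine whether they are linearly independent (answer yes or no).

Form the matrix with these vectors as rows and row reduce.
R2 ← R2 − (7/3)·R1: [0, -28/3, -35/3, 11/3, 7/3, 16/3]
R3 ← R3 − (3)·R1: [0, -36, -55, 15, 11, 32]
R4 ← R4 + (5/3)·R1: [0, 8/3, 55/3, -7/3, -11/3, -56/3]
R3 ← R3 − (27/7)·R2: [0, 0, -10, 6/7, 2, 80/7]
R4 ← R4 + (2/7)·R2: [0, 0, 15, -9/7, -3, -120/7]
R4 ← R4 + (3/2)·R3: [0, 0, 0, 0, 0, 0]
3 nonzero rows, so the 4 vectors span a space of dimension 3.
Since 3 < 4, the vectors are linearly dependent.

no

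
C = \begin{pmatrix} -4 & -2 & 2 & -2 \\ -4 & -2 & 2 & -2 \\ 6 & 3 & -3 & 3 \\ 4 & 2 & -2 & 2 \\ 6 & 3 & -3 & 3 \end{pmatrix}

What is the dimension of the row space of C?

Row reduce to echelon form.
R2 ← R2 − R1: [0, 0, 0, 0]
R3 ← R3 + (3/2)·R1: [0, 0, 0, 0]
R4 ← R4 + R1: [0, 0, 0, 0]
R5 ← R5 + (3/2)·R1: [0, 0, 0, 0]
Echelon form has 1 nonzero row, so rank(C) = 1.
The row space has dimension equal to the rank: 1.

1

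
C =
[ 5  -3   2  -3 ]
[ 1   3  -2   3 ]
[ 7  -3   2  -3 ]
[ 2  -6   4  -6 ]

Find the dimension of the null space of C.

2

Row reduce to echelon form.
R2 ← R2 − (1/5)·R1: [0, 18/5, -12/5, 18/5]
R3 ← R3 − (7/5)·R1: [0, 6/5, -4/5, 6/5]
R4 ← R4 − (2/5)·R1: [0, -24/5, 16/5, -24/5]
R3 ← R3 − (1/3)·R2: [0, 0, 0, 0]
R4 ← R4 + (4/3)·R2: [0, 0, 0, 0]
2 nonzero rows, so rank(C) = 2.
C has 4 columns; by rank–nullity, nullity = 4 − 2 = 2.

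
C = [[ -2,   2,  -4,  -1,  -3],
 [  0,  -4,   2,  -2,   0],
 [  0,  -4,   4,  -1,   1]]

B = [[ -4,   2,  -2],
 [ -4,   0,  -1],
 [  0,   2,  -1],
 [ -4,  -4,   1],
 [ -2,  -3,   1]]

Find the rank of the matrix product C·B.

2

First compute CB:
[[ 10,   1,   2],
 [ 24,  12,   0],
 [ 18,   9,   0]]
Now row reduce the product.
R2 ← R2 − (12/5)·R1: [0, 48/5, -24/5]
R3 ← R3 − (9/5)·R1: [0, 36/5, -18/5]
R3 ← R3 − (3/4)·R2: [0, 0, 0]
2 nonzero rows, so rank(CB) = 2.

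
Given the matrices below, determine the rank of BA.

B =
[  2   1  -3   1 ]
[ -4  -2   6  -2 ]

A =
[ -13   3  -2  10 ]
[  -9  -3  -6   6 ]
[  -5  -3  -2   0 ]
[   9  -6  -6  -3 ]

First compute BA:
[[-11,   6, -10,  23],
 [ 22, -12,  20, -46]]
Now row reduce the product.
R2 ← R2 + (2)·R1: [0, 0, 0, 0]
1 nonzero row, so rank(BA) = 1.

1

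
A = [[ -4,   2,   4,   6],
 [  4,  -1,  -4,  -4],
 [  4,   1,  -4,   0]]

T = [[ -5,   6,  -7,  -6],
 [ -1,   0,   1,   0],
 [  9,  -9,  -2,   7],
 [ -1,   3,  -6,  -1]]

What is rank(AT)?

First compute AT:
[[ 48, -42, -14,  46],
 [-51,  48,   3, -48],
 [-57,  60, -19, -52]]
Now row reduce the product.
R2 ← R2 + (17/16)·R1: [0, 27/8, -95/8, 7/8]
R3 ← R3 + (19/16)·R1: [0, 81/8, -285/8, 21/8]
R3 ← R3 − (3)·R2: [0, 0, 0, 0]
2 nonzero rows, so rank(AT) = 2.

2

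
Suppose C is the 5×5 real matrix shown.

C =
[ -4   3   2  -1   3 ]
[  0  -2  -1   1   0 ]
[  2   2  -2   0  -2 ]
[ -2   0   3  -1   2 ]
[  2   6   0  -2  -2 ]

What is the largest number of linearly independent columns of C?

3

Row reduce to echelon form.
R3 ← R3 + (1/2)·R1: [0, 7/2, -1, -1/2, -1/2]
R4 ← R4 − (1/2)·R1: [0, -3/2, 2, -1/2, 1/2]
R5 ← R5 + (1/2)·R1: [0, 15/2, 1, -5/2, -1/2]
R3 ← R3 + (7/4)·R2: [0, 0, -11/4, 5/4, -1/2]
R4 ← R4 − (3/4)·R2: [0, 0, 11/4, -5/4, 1/2]
R5 ← R5 + (15/4)·R2: [0, 0, -11/4, 5/4, -1/2]
R4 ← R4 + R3: [0, 0, 0, 0, 0]
R5 ← R5 − R3: [0, 0, 0, 0, 0]
Echelon form has 3 nonzero rows, so rank(C) = 3.
The rank gives the maximum number of linearly independent columns: 3.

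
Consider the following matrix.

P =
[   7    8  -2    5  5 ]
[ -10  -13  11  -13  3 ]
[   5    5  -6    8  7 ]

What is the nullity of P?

Row reduce to echelon form.
R2 ← R2 + (10/7)·R1: [0, -11/7, 57/7, -41/7, 71/7]
R3 ← R3 − (5/7)·R1: [0, -5/7, -32/7, 31/7, 24/7]
R3 ← R3 − (5/11)·R2: [0, 0, -91/11, 78/11, -13/11]
3 nonzero rows, so rank(P) = 3.
P has 5 columns; by rank–nullity, nullity = 5 − 3 = 2.

2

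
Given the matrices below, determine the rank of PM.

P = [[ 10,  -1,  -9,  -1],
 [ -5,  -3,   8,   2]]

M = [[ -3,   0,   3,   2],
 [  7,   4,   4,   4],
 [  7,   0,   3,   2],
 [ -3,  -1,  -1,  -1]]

2

First compute PM:
[[-97,  -3,   0,  -1],
 [ 44, -14,  -5,  -8]]
Now row reduce the product.
R2 ← R2 + (44/97)·R1: [0, -1490/97, -5, -820/97]
2 nonzero rows, so rank(PM) = 2.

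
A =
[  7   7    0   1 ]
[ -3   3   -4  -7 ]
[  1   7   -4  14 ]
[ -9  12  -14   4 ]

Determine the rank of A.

3

Row reduce to echelon form.
R2 ← R2 + (3/7)·R1: [0, 6, -4, -46/7]
R3 ← R3 − (1/7)·R1: [0, 6, -4, 97/7]
R4 ← R4 + (9/7)·R1: [0, 21, -14, 37/7]
R3 ← R3 − R2: [0, 0, 0, 143/7]
R4 ← R4 − (7/2)·R2: [0, 0, 0, 198/7]
R4 ← R4 − (18/13)·R3: [0, 0, 0, 0]
Echelon form has 3 nonzero rows, so rank(A) = 3.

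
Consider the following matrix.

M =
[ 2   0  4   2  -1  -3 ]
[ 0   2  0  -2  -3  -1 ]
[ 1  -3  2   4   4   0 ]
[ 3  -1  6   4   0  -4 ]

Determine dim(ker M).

Row reduce to echelon form.
R3 ← R3 − (1/2)·R1: [0, -3, 0, 3, 9/2, 3/2]
R4 ← R4 − (3/2)·R1: [0, -1, 0, 1, 3/2, 1/2]
R3 ← R3 + (3/2)·R2: [0, 0, 0, 0, 0, 0]
R4 ← R4 + (1/2)·R2: [0, 0, 0, 0, 0, 0]
2 nonzero rows, so rank(M) = 2.
M has 6 columns; by rank–nullity, nullity = 6 − 2 = 4.

4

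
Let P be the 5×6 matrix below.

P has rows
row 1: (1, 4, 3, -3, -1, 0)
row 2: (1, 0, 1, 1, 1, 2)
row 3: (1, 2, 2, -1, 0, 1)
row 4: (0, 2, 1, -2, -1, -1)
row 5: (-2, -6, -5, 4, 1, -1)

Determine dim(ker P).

Row reduce to echelon form.
R2 ← R2 − R1: [0, -4, -2, 4, 2, 2]
R3 ← R3 − R1: [0, -2, -1, 2, 1, 1]
R5 ← R5 + (2)·R1: [0, 2, 1, -2, -1, -1]
R3 ← R3 − (1/2)·R2: [0, 0, 0, 0, 0, 0]
R4 ← R4 + (1/2)·R2: [0, 0, 0, 0, 0, 0]
R5 ← R5 + (1/2)·R2: [0, 0, 0, 0, 0, 0]
2 nonzero rows, so rank(P) = 2.
P has 6 columns; by rank–nullity, nullity = 6 − 2 = 4.

4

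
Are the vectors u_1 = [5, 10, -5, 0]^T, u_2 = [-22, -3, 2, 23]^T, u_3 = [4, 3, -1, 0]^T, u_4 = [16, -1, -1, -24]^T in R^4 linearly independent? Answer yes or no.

no

Form the matrix with these vectors as rows and row reduce.
R2 ← R2 + (22/5)·R1: [0, 41, -20, 23]
R3 ← R3 − (4/5)·R1: [0, -5, 3, 0]
R4 ← R4 − (16/5)·R1: [0, -33, 15, -24]
R3 ← R3 + (5/41)·R2: [0, 0, 23/41, 115/41]
R4 ← R4 + (33/41)·R2: [0, 0, -45/41, -225/41]
R4 ← R4 + (45/23)·R3: [0, 0, 0, 0]
3 nonzero rows, so the 4 vectors span a space of dimension 3.
Since 3 < 4, the vectors are linearly dependent.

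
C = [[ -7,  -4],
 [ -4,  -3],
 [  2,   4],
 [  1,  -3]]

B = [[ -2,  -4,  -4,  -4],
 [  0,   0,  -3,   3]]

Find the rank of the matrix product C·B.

2

First compute CB:
[[ 14,  28,  40,  16],
 [  8,  16,  25,   7],
 [ -4,  -8, -20,   4],
 [ -2,  -4,   5, -13]]
Now row reduce the product.
R2 ← R2 − (4/7)·R1: [0, 0, 15/7, -15/7]
R3 ← R3 + (2/7)·R1: [0, 0, -60/7, 60/7]
R4 ← R4 + (1/7)·R1: [0, 0, 75/7, -75/7]
R3 ← R3 + (4)·R2: [0, 0, 0, 0]
R4 ← R4 − (5)·R2: [0, 0, 0, 0]
2 nonzero rows, so rank(CB) = 2.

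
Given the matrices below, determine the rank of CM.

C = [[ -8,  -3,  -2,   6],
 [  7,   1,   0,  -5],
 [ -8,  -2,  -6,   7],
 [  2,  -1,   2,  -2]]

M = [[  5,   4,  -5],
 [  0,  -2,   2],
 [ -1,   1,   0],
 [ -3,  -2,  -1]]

First compute CM:
[[-56, -40,  28],
 [ 50,  36, -28],
 [-55, -48,  29],
 [ 14,  16, -10]]
Now row reduce the product.
R2 ← R2 + (25/28)·R1: [0, 2/7, -3]
R3 ← R3 − (55/56)·R1: [0, -61/7, 3/2]
R4 ← R4 + (1/4)·R1: [0, 6, -3]
R3 ← R3 + (61/2)·R2: [0, 0, -90]
R4 ← R4 − (21)·R2: [0, 0, 60]
R4 ← R4 + (2/3)·R3: [0, 0, 0]
3 nonzero rows, so rank(CM) = 3.

3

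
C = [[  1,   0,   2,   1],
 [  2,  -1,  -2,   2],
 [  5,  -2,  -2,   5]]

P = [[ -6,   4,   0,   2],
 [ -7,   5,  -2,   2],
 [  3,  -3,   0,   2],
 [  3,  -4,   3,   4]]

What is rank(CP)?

First compute CP:
[[  3,  -6,   3,  10],
 [ -5,   1,   8,   6],
 [ -7,  -4,  19,  22]]
Now row reduce the product.
R2 ← R2 + (5/3)·R1: [0, -9, 13, 68/3]
R3 ← R3 + (7/3)·R1: [0, -18, 26, 136/3]
R3 ← R3 − (2)·R2: [0, 0, 0, 0]
2 nonzero rows, so rank(CP) = 2.

2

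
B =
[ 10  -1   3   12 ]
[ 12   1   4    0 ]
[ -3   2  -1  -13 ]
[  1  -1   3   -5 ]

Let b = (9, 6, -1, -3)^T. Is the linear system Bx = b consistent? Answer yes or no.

no

Row reduce the augmented matrix [B | b].
R2 ← R2 − (6/5)·R1: [0, 11/5, 2/5, -72/5, -24/5]
R3 ← R3 + (3/10)·R1: [0, 17/10, -1/10, -47/5, 17/10]
R4 ← R4 − (1/10)·R1: [0, -9/10, 27/10, -31/5, -39/10]
R3 ← R3 − (17/22)·R2: [0, 0, -9/22, 19/11, 119/22]
R4 ← R4 + (9/22)·R2: [0, 0, 63/22, -133/11, -129/22]
R4 ← R4 + (7)·R3: [0, 0, 0, 0, 32]
The echelon form has 4 nonzero rows; the last pivot sits in the augmented column, so rank(B) = 3 but rank([B|b]) = 4.
Since the ranks differ, the system is inconsistent.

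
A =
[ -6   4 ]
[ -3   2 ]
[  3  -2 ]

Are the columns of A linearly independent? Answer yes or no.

Row reduce A to echelon form.
R2 ← R2 − (1/2)·R1: [0, 0]
R3 ← R3 + (1/2)·R1: [0, 0]
1 pivot among 2 columns.
Only 1 < 2 pivot columns, so the columns are linearly dependent.

no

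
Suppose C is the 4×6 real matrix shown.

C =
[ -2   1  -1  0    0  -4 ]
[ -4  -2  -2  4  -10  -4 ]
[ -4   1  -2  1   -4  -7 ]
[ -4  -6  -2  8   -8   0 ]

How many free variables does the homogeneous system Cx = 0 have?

Row reduce to echelon form.
R2 ← R2 − (2)·R1: [0, -4, 0, 4, -10, 4]
R3 ← R3 − (2)·R1: [0, -1, 0, 1, -4, 1]
R4 ← R4 − (2)·R1: [0, -8, 0, 8, -8, 8]
R3 ← R3 − (1/4)·R2: [0, 0, 0, 0, -3/2, 0]
R4 ← R4 − (2)·R2: [0, 0, 0, 0, 12, 0]
R4 ← R4 + (8)·R3: [0, 0, 0, 0, 0, 0]
3 nonzero rows, so rank(C) = 3.
C has 6 columns; by rank–nullity, nullity = 6 − 3 = 3.

3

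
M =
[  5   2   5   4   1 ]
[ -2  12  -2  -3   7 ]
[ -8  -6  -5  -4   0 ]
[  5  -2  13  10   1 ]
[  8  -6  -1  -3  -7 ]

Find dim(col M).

Row reduce to echelon form.
R2 ← R2 + (2/5)·R1: [0, 64/5, 0, -7/5, 37/5]
R3 ← R3 + (8/5)·R1: [0, -14/5, 3, 12/5, 8/5]
R4 ← R4 − R1: [0, -4, 8, 6, 0]
R5 ← R5 − (8/5)·R1: [0, -46/5, -9, -47/5, -43/5]
R3 ← R3 + (7/32)·R2: [0, 0, 3, 67/32, 103/32]
R4 ← R4 + (5/16)·R2: [0, 0, 8, 89/16, 37/16]
R5 ← R5 + (23/32)·R2: [0, 0, -9, -333/32, -105/32]
R4 ← R4 − (8/3)·R3: [0, 0, 0, -1/48, -301/48]
R5 ← R5 + (3)·R3: [0, 0, 0, -33/8, 51/8]
R5 ← R5 − (198)·R4: [0, 0, 0, 0, 1248]
Echelon form has 5 nonzero rows, so rank(M) = 5.
The column space has dimension equal to the rank: 5.

5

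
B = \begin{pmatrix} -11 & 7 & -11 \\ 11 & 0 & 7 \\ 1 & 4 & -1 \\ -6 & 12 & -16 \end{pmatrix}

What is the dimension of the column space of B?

3

Row reduce to echelon form.
R2 ← R2 + R1: [0, 7, -4]
R3 ← R3 + (1/11)·R1: [0, 51/11, -2]
R4 ← R4 − (6/11)·R1: [0, 90/11, -10]
R3 ← R3 − (51/77)·R2: [0, 0, 50/77]
R4 ← R4 − (90/77)·R2: [0, 0, -410/77]
R4 ← R4 + (41/5)·R3: [0, 0, 0]
Echelon form has 3 nonzero rows, so rank(B) = 3.
The column space has dimension equal to the rank: 3.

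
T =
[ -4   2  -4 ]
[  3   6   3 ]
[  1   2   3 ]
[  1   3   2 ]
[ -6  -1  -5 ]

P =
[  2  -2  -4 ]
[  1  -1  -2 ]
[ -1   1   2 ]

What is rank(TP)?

First compute TP:
[[ -2,   2,   4],
 [  9,  -9, -18],
 [  1,  -1,  -2],
 [  3,  -3,  -6],
 [ -8,   8,  16]]
Now row reduce the product.
R2 ← R2 + (9/2)·R1: [0, 0, 0]
R3 ← R3 + (1/2)·R1: [0, 0, 0]
R4 ← R4 + (3/2)·R1: [0, 0, 0]
R5 ← R5 − (4)·R1: [0, 0, 0]
1 nonzero row, so rank(TP) = 1.

1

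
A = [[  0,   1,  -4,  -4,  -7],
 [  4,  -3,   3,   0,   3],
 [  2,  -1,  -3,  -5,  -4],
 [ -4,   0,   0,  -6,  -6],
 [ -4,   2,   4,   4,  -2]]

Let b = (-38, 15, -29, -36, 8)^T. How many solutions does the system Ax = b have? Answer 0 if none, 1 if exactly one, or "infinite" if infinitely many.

infinite

Row reduce the augmented matrix [A | b].
Swap R1 ↔ R2
R3 ← R3 − (1/2)·R1: [0, 1/2, -9/2, -5, -11/2, -73/2]
R4 ← R4 + R1: [0, -3, 3, -6, -3, -21]
R5 ← R5 + R1: [0, -1, 7, 4, 1, 23]
R3 ← R3 − (1/2)·R2: [0, 0, -5/2, -3, -2, -35/2]
R4 ← R4 + (3)·R2: [0, 0, -9, -18, -24, -135]
R5 ← R5 + R2: [0, 0, 3, 0, -6, -15]
R4 ← R4 − (18/5)·R3: [0, 0, 0, -36/5, -84/5, -72]
R5 ← R5 + (6/5)·R3: [0, 0, 0, -18/5, -42/5, -36]
R5 ← R5 − (1/2)·R4: [0, 0, 0, 0, 0, 0]
The echelon form has 4 nonzero rows, and every pivot lies in the first 5 columns, so rank(A) = rank([A|b]) = 4.
The system is consistent.
rank = 4 < 5 unknowns, so there are infinitely many solutions.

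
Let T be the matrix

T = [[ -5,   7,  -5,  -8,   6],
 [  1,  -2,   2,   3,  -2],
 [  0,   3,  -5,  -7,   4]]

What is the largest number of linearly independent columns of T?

2

Row reduce to echelon form.
R2 ← R2 + (1/5)·R1: [0, -3/5, 1, 7/5, -4/5]
R3 ← R3 + (5)·R2: [0, 0, 0, 0, 0]
Echelon form has 2 nonzero rows, so rank(T) = 2.
The rank gives the maximum number of linearly independent columns: 2.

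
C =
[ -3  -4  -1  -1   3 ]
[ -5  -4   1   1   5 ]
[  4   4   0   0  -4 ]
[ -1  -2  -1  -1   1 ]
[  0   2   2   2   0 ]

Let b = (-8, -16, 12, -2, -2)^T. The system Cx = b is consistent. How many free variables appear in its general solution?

Row reduce the augmented matrix [C | b].
R2 ← R2 − (5/3)·R1: [0, 8/3, 8/3, 8/3, 0, -8/3]
R3 ← R3 + (4/3)·R1: [0, -4/3, -4/3, -4/3, 0, 4/3]
R4 ← R4 − (1/3)·R1: [0, -2/3, -2/3, -2/3, 0, 2/3]
R3 ← R3 + (1/2)·R2: [0, 0, 0, 0, 0, 0]
R4 ← R4 + (1/4)·R2: [0, 0, 0, 0, 0, 0]
R5 ← R5 − (3/4)·R2: [0, 0, 0, 0, 0, 0]
The echelon form has 2 nonzero rows, and every pivot lies in the first 5 columns, so rank(C) = rank([C|b]) = 2.
The system is consistent.
Free variables = (unknowns) − (rank) = 5 − 2 = 3.

3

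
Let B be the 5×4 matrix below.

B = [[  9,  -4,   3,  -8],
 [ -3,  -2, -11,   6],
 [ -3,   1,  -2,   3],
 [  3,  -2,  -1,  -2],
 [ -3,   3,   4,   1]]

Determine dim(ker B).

Row reduce to echelon form.
R2 ← R2 + (1/3)·R1: [0, -10/3, -10, 10/3]
R3 ← R3 + (1/3)·R1: [0, -1/3, -1, 1/3]
R4 ← R4 − (1/3)·R1: [0, -2/3, -2, 2/3]
R5 ← R5 + (1/3)·R1: [0, 5/3, 5, -5/3]
R3 ← R3 − (1/10)·R2: [0, 0, 0, 0]
R4 ← R4 − (1/5)·R2: [0, 0, 0, 0]
R5 ← R5 + (1/2)·R2: [0, 0, 0, 0]
2 nonzero rows, so rank(B) = 2.
B has 4 columns; by rank–nullity, nullity = 4 − 2 = 2.

2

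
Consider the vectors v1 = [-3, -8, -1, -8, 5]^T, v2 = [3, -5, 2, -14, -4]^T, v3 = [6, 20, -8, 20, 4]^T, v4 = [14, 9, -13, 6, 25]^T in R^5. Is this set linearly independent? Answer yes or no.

yes

Form the matrix with these vectors as rows and row reduce.
R2 ← R2 + R1: [0, -13, 1, -22, 1]
R3 ← R3 + (2)·R1: [0, 4, -10, 4, 14]
R4 ← R4 + (14/3)·R1: [0, -85/3, -53/3, -94/3, 145/3]
R3 ← R3 + (4/13)·R2: [0, 0, -126/13, -36/13, 186/13]
R4 ← R4 − (85/39)·R2: [0, 0, -258/13, 216/13, 600/13]
R4 ← R4 − (43/21)·R3: [0, 0, 0, 156/7, 118/7]
4 nonzero rows, so the 4 vectors span a space of dimension 4.
Since 4 = 4, the vectors are linearly independent.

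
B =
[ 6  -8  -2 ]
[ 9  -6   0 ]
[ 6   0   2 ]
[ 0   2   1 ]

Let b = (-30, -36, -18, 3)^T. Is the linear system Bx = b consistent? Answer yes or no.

yes

Row reduce the augmented matrix [B | b].
R2 ← R2 − (3/2)·R1: [0, 6, 3, 9]
R3 ← R3 − R1: [0, 8, 4, 12]
R3 ← R3 − (4/3)·R2: [0, 0, 0, 0]
R4 ← R4 − (1/3)·R2: [0, 0, 0, 0]
The echelon form has 2 nonzero rows, and every pivot lies in the first 3 columns, so rank(B) = rank([B|b]) = 2.
The system is consistent.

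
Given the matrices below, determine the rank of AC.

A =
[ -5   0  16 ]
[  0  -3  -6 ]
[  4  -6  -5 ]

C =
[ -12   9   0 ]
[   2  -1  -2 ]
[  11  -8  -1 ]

2

First compute AC:
[[236, -173, -16],
 [-72,  51,  12],
 [-115,  82,  17]]
Now row reduce the product.
R2 ← R2 + (18/59)·R1: [0, -105/59, 420/59]
R3 ← R3 + (115/236)·R1: [0, -543/236, 543/59]
R3 ← R3 − (181/140)·R2: [0, 0, 0]
2 nonzero rows, so rank(AC) = 2.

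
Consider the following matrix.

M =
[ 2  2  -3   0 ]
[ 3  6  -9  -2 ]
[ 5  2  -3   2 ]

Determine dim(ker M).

Row reduce to echelon form.
R2 ← R2 − (3/2)·R1: [0, 3, -9/2, -2]
R3 ← R3 − (5/2)·R1: [0, -3, 9/2, 2]
R3 ← R3 + R2: [0, 0, 0, 0]
2 nonzero rows, so rank(M) = 2.
M has 4 columns; by rank–nullity, nullity = 4 − 2 = 2.

2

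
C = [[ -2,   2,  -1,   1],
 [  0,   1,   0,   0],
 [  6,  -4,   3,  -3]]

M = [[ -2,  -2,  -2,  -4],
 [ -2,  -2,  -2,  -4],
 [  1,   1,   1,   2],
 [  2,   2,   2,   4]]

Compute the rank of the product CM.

First compute CM:
[[  1,   1,   1,   2],
 [ -2,  -2,  -2,  -4],
 [ -7,  -7,  -7, -14]]
Now row reduce the product.
R2 ← R2 + (2)·R1: [0, 0, 0, 0]
R3 ← R3 + (7)·R1: [0, 0, 0, 0]
1 nonzero row, so rank(CM) = 1.

1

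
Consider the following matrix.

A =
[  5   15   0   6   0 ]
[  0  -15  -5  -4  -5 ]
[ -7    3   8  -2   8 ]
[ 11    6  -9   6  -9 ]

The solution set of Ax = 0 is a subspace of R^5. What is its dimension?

3

Row reduce to echelon form.
R3 ← R3 + (7/5)·R1: [0, 24, 8, 32/5, 8]
R4 ← R4 − (11/5)·R1: [0, -27, -9, -36/5, -9]
R3 ← R3 + (8/5)·R2: [0, 0, 0, 0, 0]
R4 ← R4 − (9/5)·R2: [0, 0, 0, 0, 0]
2 nonzero rows, so rank(A) = 2.
A has 5 columns; by rank–nullity, nullity = 5 − 2 = 3.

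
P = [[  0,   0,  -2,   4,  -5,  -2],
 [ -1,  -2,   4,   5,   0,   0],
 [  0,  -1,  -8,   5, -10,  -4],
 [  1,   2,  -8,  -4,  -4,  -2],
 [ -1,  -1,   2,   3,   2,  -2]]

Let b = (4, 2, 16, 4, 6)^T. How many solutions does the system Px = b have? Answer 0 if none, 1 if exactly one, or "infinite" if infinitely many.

infinite

Row reduce the augmented matrix [P | b].
Swap R1 ↔ R2
R4 ← R4 + R1: [0, 0, -4, 1, -4, -2, 6]
R5 ← R5 − R1: [0, 1, -2, -2, 2, -2, 4]
Swap R2 ↔ R3
R5 ← R5 + R2: [0, 0, -10, 3, -8, -6, 20]
R4 ← R4 − (2)·R3: [0, 0, 0, -7, 6, 2, -2]
R5 ← R5 − (5)·R3: [0, 0, 0, -17, 17, 4, 0]
R5 ← R5 − (17/7)·R4: [0, 0, 0, 0, 17/7, -6/7, 34/7]
The echelon form has 5 nonzero rows, and every pivot lies in the first 6 columns, so rank(P) = rank([P|b]) = 5.
The system is consistent.
rank = 5 < 6 unknowns, so there are infinitely many solutions.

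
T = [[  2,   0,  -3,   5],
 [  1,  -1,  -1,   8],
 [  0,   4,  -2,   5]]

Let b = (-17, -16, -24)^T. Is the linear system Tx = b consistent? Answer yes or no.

Row reduce the augmented matrix [T | b].
R2 ← R2 − (1/2)·R1: [0, -1, 1/2, 11/2, -15/2]
R3 ← R3 + (4)·R2: [0, 0, 0, 27, -54]
The echelon form has 3 nonzero rows, and every pivot lies in the first 4 columns, so rank(T) = rank([T|b]) = 3.
The system is consistent.

yes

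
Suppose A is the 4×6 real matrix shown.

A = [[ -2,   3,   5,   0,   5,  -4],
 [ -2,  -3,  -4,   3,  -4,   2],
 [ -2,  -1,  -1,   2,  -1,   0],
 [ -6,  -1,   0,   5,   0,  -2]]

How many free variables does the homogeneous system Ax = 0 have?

Row reduce to echelon form.
R2 ← R2 − R1: [0, -6, -9, 3, -9, 6]
R3 ← R3 − R1: [0, -4, -6, 2, -6, 4]
R4 ← R4 − (3)·R1: [0, -10, -15, 5, -15, 10]
R3 ← R3 − (2/3)·R2: [0, 0, 0, 0, 0, 0]
R4 ← R4 − (5/3)·R2: [0, 0, 0, 0, 0, 0]
2 nonzero rows, so rank(A) = 2.
A has 6 columns; by rank–nullity, nullity = 6 − 2 = 4.

4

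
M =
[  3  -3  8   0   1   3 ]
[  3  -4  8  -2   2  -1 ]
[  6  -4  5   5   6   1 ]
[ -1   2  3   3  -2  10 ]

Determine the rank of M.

Row reduce to echelon form.
R2 ← R2 − R1: [0, -1, 0, -2, 1, -4]
R3 ← R3 − (2)·R1: [0, 2, -11, 5, 4, -5]
R4 ← R4 + (1/3)·R1: [0, 1, 17/3, 3, -5/3, 11]
R3 ← R3 + (2)·R2: [0, 0, -11, 1, 6, -13]
R4 ← R4 + R2: [0, 0, 17/3, 1, -2/3, 7]
R4 ← R4 + (17/33)·R3: [0, 0, 0, 50/33, 80/33, 10/33]
Echelon form has 4 nonzero rows, so rank(M) = 4.

4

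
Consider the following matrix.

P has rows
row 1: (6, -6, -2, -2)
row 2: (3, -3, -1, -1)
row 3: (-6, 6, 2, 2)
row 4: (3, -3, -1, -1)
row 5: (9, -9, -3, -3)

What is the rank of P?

Row reduce to echelon form.
R2 ← R2 − (1/2)·R1: [0, 0, 0, 0]
R3 ← R3 + R1: [0, 0, 0, 0]
R4 ← R4 − (1/2)·R1: [0, 0, 0, 0]
R5 ← R5 − (3/2)·R1: [0, 0, 0, 0]
Echelon form has 1 nonzero row, so rank(P) = 1.

1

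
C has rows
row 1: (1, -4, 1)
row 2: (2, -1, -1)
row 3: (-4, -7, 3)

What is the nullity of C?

0

Row reduce to echelon form.
R2 ← R2 − (2)·R1: [0, 7, -3]
R3 ← R3 + (4)·R1: [0, -23, 7]
R3 ← R3 + (23/7)·R2: [0, 0, -20/7]
3 nonzero rows, so rank(C) = 3.
C has 3 columns; by rank–nullity, nullity = 3 − 3 = 0.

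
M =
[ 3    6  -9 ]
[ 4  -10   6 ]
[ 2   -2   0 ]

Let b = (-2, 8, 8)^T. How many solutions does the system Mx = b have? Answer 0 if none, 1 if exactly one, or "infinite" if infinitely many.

0

Row reduce the augmented matrix [M | b].
R2 ← R2 − (4/3)·R1: [0, -18, 18, 32/3]
R3 ← R3 − (2/3)·R1: [0, -6, 6, 28/3]
R3 ← R3 − (1/3)·R2: [0, 0, 0, 52/9]
The echelon form has 3 nonzero rows; the last pivot sits in the augmented column, so rank(M) = 2 but rank([M|b]) = 3.
Since the ranks differ, the system is inconsistent.
It has no solutions.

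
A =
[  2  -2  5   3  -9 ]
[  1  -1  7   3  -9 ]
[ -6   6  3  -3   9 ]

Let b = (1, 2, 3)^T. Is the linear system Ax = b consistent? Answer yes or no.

yes

Row reduce the augmented matrix [A | b].
R2 ← R2 − (1/2)·R1: [0, 0, 9/2, 3/2, -9/2, 3/2]
R3 ← R3 + (3)·R1: [0, 0, 18, 6, -18, 6]
R3 ← R3 − (4)·R2: [0, 0, 0, 0, 0, 0]
The echelon form has 2 nonzero rows, and every pivot lies in the first 5 columns, so rank(A) = rank([A|b]) = 2.
The system is consistent.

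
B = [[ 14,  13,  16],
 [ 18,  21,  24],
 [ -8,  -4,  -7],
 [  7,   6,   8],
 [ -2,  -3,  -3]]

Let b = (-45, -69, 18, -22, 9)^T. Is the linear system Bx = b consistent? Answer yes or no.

yes

Row reduce the augmented matrix [B | b].
R2 ← R2 − (9/7)·R1: [0, 30/7, 24/7, -78/7]
R3 ← R3 + (4/7)·R1: [0, 24/7, 15/7, -54/7]
R4 ← R4 − (1/2)·R1: [0, -1/2, 0, 1/2]
R5 ← R5 + (1/7)·R1: [0, -8/7, -5/7, 18/7]
R3 ← R3 − (4/5)·R2: [0, 0, -3/5, 6/5]
R4 ← R4 + (7/60)·R2: [0, 0, 2/5, -4/5]
R5 ← R5 + (4/15)·R2: [0, 0, 1/5, -2/5]
R4 ← R4 + (2/3)·R3: [0, 0, 0, 0]
R5 ← R5 + (1/3)·R3: [0, 0, 0, 0]
The echelon form has 3 nonzero rows, and every pivot lies in the first 3 columns, so rank(B) = rank([B|b]) = 3.
The system is consistent.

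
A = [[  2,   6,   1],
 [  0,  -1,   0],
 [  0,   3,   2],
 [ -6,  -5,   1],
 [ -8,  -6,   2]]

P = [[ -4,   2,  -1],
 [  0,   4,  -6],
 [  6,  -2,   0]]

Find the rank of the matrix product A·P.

2

First compute AP:
[[ -2,  26, -38],
 [  0,  -4,   6],
 [ 12,   8, -18],
 [ 30, -34,  36],
 [ 44, -44,  44]]
Now row reduce the product.
R3 ← R3 + (6)·R1: [0, 164, -246]
R4 ← R4 + (15)·R1: [0, 356, -534]
R5 ← R5 + (22)·R1: [0, 528, -792]
R3 ← R3 + (41)·R2: [0, 0, 0]
R4 ← R4 + (89)·R2: [0, 0, 0]
R5 ← R5 + (132)·R2: [0, 0, 0]
2 nonzero rows, so rank(AP) = 2.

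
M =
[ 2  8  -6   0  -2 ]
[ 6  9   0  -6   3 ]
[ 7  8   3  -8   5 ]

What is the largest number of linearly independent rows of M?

Row reduce to echelon form.
R2 ← R2 − (3)·R1: [0, -15, 18, -6, 9]
R3 ← R3 − (7/2)·R1: [0, -20, 24, -8, 12]
R3 ← R3 − (4/3)·R2: [0, 0, 0, 0, 0]
Echelon form has 2 nonzero rows, so rank(M) = 2.
The rank gives the maximum number of linearly independent rows: 2.

2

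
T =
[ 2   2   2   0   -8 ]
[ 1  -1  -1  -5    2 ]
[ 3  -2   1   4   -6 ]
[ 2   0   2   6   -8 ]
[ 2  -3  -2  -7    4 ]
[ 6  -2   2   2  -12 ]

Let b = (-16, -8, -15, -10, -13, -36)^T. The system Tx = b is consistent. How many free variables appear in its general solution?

2

Row reduce the augmented matrix [T | b].
R2 ← R2 − (1/2)·R1: [0, -2, -2, -5, 6, 0]
R3 ← R3 − (3/2)·R1: [0, -5, -2, 4, 6, 9]
R4 ← R4 − R1: [0, -2, 0, 6, 0, 6]
R5 ← R5 − R1: [0, -5, -4, -7, 12, 3]
R6 ← R6 − (3)·R1: [0, -8, -4, 2, 12, 12]
R3 ← R3 − (5/2)·R2: [0, 0, 3, 33/2, -9, 9]
R4 ← R4 − R2: [0, 0, 2, 11, -6, 6]
R5 ← R5 − (5/2)·R2: [0, 0, 1, 11/2, -3, 3]
R6 ← R6 − (4)·R2: [0, 0, 4, 22, -12, 12]
R4 ← R4 − (2/3)·R3: [0, 0, 0, 0, 0, 0]
R5 ← R5 − (1/3)·R3: [0, 0, 0, 0, 0, 0]
R6 ← R6 − (4/3)·R3: [0, 0, 0, 0, 0, 0]
The echelon form has 3 nonzero rows, and every pivot lies in the first 5 columns, so rank(T) = rank([T|b]) = 3.
The system is consistent.
Free variables = (unknowns) − (rank) = 5 − 3 = 2.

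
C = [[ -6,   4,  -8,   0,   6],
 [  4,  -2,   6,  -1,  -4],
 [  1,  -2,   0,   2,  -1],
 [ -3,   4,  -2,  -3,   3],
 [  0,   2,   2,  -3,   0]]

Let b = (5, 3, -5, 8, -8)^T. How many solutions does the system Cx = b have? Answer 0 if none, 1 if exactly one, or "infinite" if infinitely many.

0

Row reduce the augmented matrix [C | b].
R2 ← R2 + (2/3)·R1: [0, 2/3, 2/3, -1, 0, 19/3]
R3 ← R3 + (1/6)·R1: [0, -4/3, -4/3, 2, 0, -25/6]
R4 ← R4 − (1/2)·R1: [0, 2, 2, -3, 0, 11/2]
R3 ← R3 + (2)·R2: [0, 0, 0, 0, 0, 17/2]
R4 ← R4 − (3)·R2: [0, 0, 0, 0, 0, -27/2]
R5 ← R5 − (3)·R2: [0, 0, 0, 0, 0, -27]
R4 ← R4 + (27/17)·R3: [0, 0, 0, 0, 0, 0]
R5 ← R5 + (54/17)·R3: [0, 0, 0, 0, 0, 0]
The echelon form has 3 nonzero rows; the last pivot sits in the augmented column, so rank(C) = 2 but rank([C|b]) = 3.
Since the ranks differ, the system is inconsistent.
It has no solutions.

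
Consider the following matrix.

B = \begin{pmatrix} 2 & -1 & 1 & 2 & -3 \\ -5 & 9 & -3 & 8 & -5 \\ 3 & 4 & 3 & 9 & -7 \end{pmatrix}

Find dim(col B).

Row reduce to echelon form.
R2 ← R2 + (5/2)·R1: [0, 13/2, -1/2, 13, -25/2]
R3 ← R3 − (3/2)·R1: [0, 11/2, 3/2, 6, -5/2]
R3 ← R3 − (11/13)·R2: [0, 0, 25/13, -5, 105/13]
Echelon form has 3 nonzero rows, so rank(B) = 3.
The column space has dimension equal to the rank: 3.

3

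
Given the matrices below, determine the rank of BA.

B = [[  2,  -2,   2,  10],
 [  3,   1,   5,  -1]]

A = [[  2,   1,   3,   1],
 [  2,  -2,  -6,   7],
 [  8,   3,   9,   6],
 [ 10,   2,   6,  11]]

2

First compute BA:
[[116,  32,  96, 110],
 [ 38,  14,  42,  29]]
Now row reduce the product.
R2 ← R2 − (19/58)·R1: [0, 102/29, 306/29, -204/29]
2 nonzero rows, so rank(BA) = 2.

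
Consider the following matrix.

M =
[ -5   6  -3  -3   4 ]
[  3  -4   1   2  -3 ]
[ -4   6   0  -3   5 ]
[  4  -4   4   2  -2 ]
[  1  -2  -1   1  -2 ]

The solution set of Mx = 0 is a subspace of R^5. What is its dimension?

3

Row reduce to echelon form.
R2 ← R2 + (3/5)·R1: [0, -2/5, -4/5, 1/5, -3/5]
R3 ← R3 − (4/5)·R1: [0, 6/5, 12/5, -3/5, 9/5]
R4 ← R4 + (4/5)·R1: [0, 4/5, 8/5, -2/5, 6/5]
R5 ← R5 + (1/5)·R1: [0, -4/5, -8/5, 2/5, -6/5]
R3 ← R3 + (3)·R2: [0, 0, 0, 0, 0]
R4 ← R4 + (2)·R2: [0, 0, 0, 0, 0]
R5 ← R5 − (2)·R2: [0, 0, 0, 0, 0]
2 nonzero rows, so rank(M) = 2.
M has 5 columns; by rank–nullity, nullity = 5 − 2 = 3.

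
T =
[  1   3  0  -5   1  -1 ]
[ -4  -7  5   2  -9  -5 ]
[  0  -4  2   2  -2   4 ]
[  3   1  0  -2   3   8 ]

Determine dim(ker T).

Row reduce to echelon form.
R2 ← R2 + (4)·R1: [0, 5, 5, -18, -5, -9]
R4 ← R4 − (3)·R1: [0, -8, 0, 13, 0, 11]
R3 ← R3 + (4/5)·R2: [0, 0, 6, -62/5, -6, -16/5]
R4 ← R4 + (8/5)·R2: [0, 0, 8, -79/5, -8, -17/5]
R4 ← R4 − (4/3)·R3: [0, 0, 0, 11/15, 0, 13/15]
4 nonzero rows, so rank(T) = 4.
T has 6 columns; by rank–nullity, nullity = 6 − 4 = 2.

2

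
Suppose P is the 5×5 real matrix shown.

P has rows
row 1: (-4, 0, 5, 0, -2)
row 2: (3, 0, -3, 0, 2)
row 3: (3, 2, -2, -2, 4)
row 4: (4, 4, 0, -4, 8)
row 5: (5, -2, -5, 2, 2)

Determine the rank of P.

3

Row reduce to echelon form.
R2 ← R2 + (3/4)·R1: [0, 0, 3/4, 0, 1/2]
R3 ← R3 + (3/4)·R1: [0, 2, 7/4, -2, 5/2]
R4 ← R4 + R1: [0, 4, 5, -4, 6]
R5 ← R5 + (5/4)·R1: [0, -2, 5/4, 2, -1/2]
Swap R2 ↔ R3
R4 ← R4 − (2)·R2: [0, 0, 3/2, 0, 1]
R5 ← R5 + R2: [0, 0, 3, 0, 2]
R4 ← R4 − (2)·R3: [0, 0, 0, 0, 0]
R5 ← R5 − (4)·R3: [0, 0, 0, 0, 0]
Echelon form has 3 nonzero rows, so rank(P) = 3.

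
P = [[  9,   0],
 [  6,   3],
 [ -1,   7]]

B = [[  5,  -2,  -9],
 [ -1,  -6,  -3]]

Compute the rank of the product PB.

First compute PB:
[[ 45, -18, -81],
 [ 27, -30, -63],
 [-12, -40, -12]]
Now row reduce the product.
R2 ← R2 − (3/5)·R1: [0, -96/5, -72/5]
R3 ← R3 + (4/15)·R1: [0, -224/5, -168/5]
R3 ← R3 − (7/3)·R2: [0, 0, 0]
2 nonzero rows, so rank(PB) = 2.

2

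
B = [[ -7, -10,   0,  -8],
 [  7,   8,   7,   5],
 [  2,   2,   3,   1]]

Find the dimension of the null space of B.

2

Row reduce to echelon form.
R2 ← R2 + R1: [0, -2, 7, -3]
R3 ← R3 + (2/7)·R1: [0, -6/7, 3, -9/7]
R3 ← R3 − (3/7)·R2: [0, 0, 0, 0]
2 nonzero rows, so rank(B) = 2.
B has 4 columns; by rank–nullity, nullity = 4 − 2 = 2.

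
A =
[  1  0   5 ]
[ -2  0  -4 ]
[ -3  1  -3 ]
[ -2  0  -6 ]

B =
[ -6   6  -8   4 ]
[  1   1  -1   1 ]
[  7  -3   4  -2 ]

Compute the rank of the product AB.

First compute AB:
[[ 29,  -9,  12,  -6],
 [-16,   0,   0,   0],
 [ -2,  -8,  11,  -5],
 [-30,   6,  -8,   4]]
Now row reduce the product.
R2 ← R2 + (16/29)·R1: [0, -144/29, 192/29, -96/29]
R3 ← R3 + (2/29)·R1: [0, -250/29, 343/29, -157/29]
R4 ← R4 + (30/29)·R1: [0, -96/29, 128/29, -64/29]
R3 ← R3 − (125/72)·R2: [0, 0, 1/3, 1/3]
R4 ← R4 − (2/3)·R2: [0, 0, 0, 0]
3 nonzero rows, so rank(AB) = 3.

3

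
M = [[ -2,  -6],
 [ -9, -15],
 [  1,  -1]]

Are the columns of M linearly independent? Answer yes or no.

Row reduce M to echelon form.
R2 ← R2 − (9/2)·R1: [0, 12]
R3 ← R3 + (1/2)·R1: [0, -4]
R3 ← R3 + (1/3)·R2: [0, 0]
2 pivots among 2 columns.
Every column is a pivot column, so the columns are linearly independent.

yes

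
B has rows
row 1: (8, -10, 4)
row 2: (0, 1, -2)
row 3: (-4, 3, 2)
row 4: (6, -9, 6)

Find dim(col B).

Row reduce to echelon form.
R3 ← R3 + (1/2)·R1: [0, -2, 4]
R4 ← R4 − (3/4)·R1: [0, -3/2, 3]
R3 ← R3 + (2)·R2: [0, 0, 0]
R4 ← R4 + (3/2)·R2: [0, 0, 0]
Echelon form has 2 nonzero rows, so rank(B) = 2.
The column space has dimension equal to the rank: 2.

2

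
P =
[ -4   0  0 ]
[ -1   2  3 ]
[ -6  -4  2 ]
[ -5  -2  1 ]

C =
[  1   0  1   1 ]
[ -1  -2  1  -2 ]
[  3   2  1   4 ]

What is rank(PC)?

2

First compute PC:
[[ -4,   0,  -4,  -4],
 [  6,   2,   4,   7],
 [  4,  12,  -8,  10],
 [  0,   6,  -6,   3]]
Now row reduce the product.
R2 ← R2 + (3/2)·R1: [0, 2, -2, 1]
R3 ← R3 + R1: [0, 12, -12, 6]
R3 ← R3 − (6)·R2: [0, 0, 0, 0]
R4 ← R4 − (3)·R2: [0, 0, 0, 0]
2 nonzero rows, so rank(PC) = 2.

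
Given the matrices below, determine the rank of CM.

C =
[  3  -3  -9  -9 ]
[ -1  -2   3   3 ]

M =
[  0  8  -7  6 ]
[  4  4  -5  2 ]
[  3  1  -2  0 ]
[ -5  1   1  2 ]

2

First compute CM:
[[  6,  -6,   3,  -6],
 [-14, -10,  14,  -4]]
Now row reduce the product.
R2 ← R2 + (7/3)·R1: [0, -24, 21, -18]
2 nonzero rows, so rank(CM) = 2.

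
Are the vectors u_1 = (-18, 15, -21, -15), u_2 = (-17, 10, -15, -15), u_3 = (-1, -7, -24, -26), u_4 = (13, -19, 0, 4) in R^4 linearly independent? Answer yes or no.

Form the matrix with these vectors as rows and row reduce.
R2 ← R2 − (17/18)·R1: [0, -25/6, 29/6, -5/6]
R3 ← R3 − (1/18)·R1: [0, -47/6, -137/6, -151/6]
R4 ← R4 + (13/18)·R1: [0, -49/6, -91/6, -41/6]
R3 ← R3 − (47/25)·R2: [0, 0, -798/25, -118/5]
R4 ← R4 − (49/25)·R2: [0, 0, -616/25, -26/5]
R4 ← R4 − (44/57)·R3: [0, 0, 0, 742/57]
4 nonzero rows, so the 4 vectors span a space of dimension 4.
Since 4 = 4, the vectors are linearly independent.

yes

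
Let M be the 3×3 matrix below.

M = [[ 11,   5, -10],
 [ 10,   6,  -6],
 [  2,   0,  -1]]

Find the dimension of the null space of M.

Row reduce to echelon form.
R2 ← R2 − (10/11)·R1: [0, 16/11, 34/11]
R3 ← R3 − (2/11)·R1: [0, -10/11, 9/11]
R3 ← R3 + (5/8)·R2: [0, 0, 11/4]
3 nonzero rows, so rank(M) = 3.
M has 3 columns; by rank–nullity, nullity = 3 − 3 = 0.

0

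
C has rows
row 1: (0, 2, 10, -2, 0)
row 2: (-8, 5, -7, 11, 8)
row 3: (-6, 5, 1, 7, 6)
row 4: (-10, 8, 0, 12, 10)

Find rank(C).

2

Row reduce to echelon form.
Swap R1 ↔ R2
R3 ← R3 − (3/4)·R1: [0, 5/4, 25/4, -5/4, 0]
R4 ← R4 − (5/4)·R1: [0, 7/4, 35/4, -7/4, 0]
R3 ← R3 − (5/8)·R2: [0, 0, 0, 0, 0]
R4 ← R4 − (7/8)·R2: [0, 0, 0, 0, 0]
Echelon form has 2 nonzero rows, so rank(C) = 2.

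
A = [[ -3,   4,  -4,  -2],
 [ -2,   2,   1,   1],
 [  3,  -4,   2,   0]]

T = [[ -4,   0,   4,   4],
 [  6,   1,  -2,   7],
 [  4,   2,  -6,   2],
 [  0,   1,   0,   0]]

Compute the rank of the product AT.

First compute AT:
[[ 20,  -6,   4,   8],
 [ 24,   5, -18,   8],
 [-28,   0,   8, -12]]
Now row reduce the product.
R2 ← R2 − (6/5)·R1: [0, 61/5, -114/5, -8/5]
R3 ← R3 + (7/5)·R1: [0, -42/5, 68/5, -4/5]
R3 ← R3 + (42/61)·R2: [0, 0, -128/61, -116/61]
3 nonzero rows, so rank(AT) = 3.

3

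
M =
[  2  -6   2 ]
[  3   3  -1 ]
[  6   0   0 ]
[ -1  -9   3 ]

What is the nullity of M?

1

Row reduce to echelon form.
R2 ← R2 − (3/2)·R1: [0, 12, -4]
R3 ← R3 − (3)·R1: [0, 18, -6]
R4 ← R4 + (1/2)·R1: [0, -12, 4]
R3 ← R3 − (3/2)·R2: [0, 0, 0]
R4 ← R4 + R2: [0, 0, 0]
2 nonzero rows, so rank(M) = 2.
M has 3 columns; by rank–nullity, nullity = 3 − 2 = 1.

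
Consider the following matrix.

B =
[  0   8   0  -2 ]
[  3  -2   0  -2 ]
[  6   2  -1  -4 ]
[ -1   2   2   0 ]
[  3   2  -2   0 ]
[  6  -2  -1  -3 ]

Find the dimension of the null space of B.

Row reduce to echelon form.
Swap R1 ↔ R2
R3 ← R3 − (2)·R1: [0, 6, -1, 0]
R4 ← R4 + (1/3)·R1: [0, 4/3, 2, -2/3]
R5 ← R5 − R1: [0, 4, -2, 2]
R6 ← R6 − (2)·R1: [0, 2, -1, 1]
R3 ← R3 − (3/4)·R2: [0, 0, -1, 3/2]
R4 ← R4 − (1/6)·R2: [0, 0, 2, -1/3]
R5 ← R5 − (1/2)·R2: [0, 0, -2, 3]
R6 ← R6 − (1/4)·R2: [0, 0, -1, 3/2]
R4 ← R4 + (2)·R3: [0, 0, 0, 8/3]
R5 ← R5 − (2)·R3: [0, 0, 0, 0]
R6 ← R6 − R3: [0, 0, 0, 0]
4 nonzero rows, so rank(B) = 4.
B has 4 columns; by rank–nullity, nullity = 4 − 4 = 0.

0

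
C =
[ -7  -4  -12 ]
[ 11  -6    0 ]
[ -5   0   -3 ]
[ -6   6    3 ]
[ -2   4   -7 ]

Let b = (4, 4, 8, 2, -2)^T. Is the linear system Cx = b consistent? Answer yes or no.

no

Row reduce the augmented matrix [C | b].
R2 ← R2 + (11/7)·R1: [0, -86/7, -132/7, 72/7]
R3 ← R3 − (5/7)·R1: [0, 20/7, 39/7, 36/7]
R4 ← R4 − (6/7)·R1: [0, 66/7, 93/7, -10/7]
R5 ← R5 − (2/7)·R1: [0, 36/7, -25/7, -22/7]
R3 ← R3 + (10/43)·R2: [0, 0, 51/43, 324/43]
R4 ← R4 + (33/43)·R2: [0, 0, -51/43, 278/43]
R5 ← R5 + (18/43)·R2: [0, 0, -493/43, 50/43]
R4 ← R4 + R3: [0, 0, 0, 14]
R5 ← R5 + (29/3)·R3: [0, 0, 0, 74]
R5 ← R5 − (37/7)·R4: [0, 0, 0, 0]
The echelon form has 4 nonzero rows; the last pivot sits in the augmented column, so rank(C) = 3 but rank([C|b]) = 4.
Since the ranks differ, the system is inconsistent.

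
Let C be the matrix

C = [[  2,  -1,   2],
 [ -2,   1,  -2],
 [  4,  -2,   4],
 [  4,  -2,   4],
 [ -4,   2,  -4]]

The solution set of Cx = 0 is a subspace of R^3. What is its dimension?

2

Row reduce to echelon form.
R2 ← R2 + R1: [0, 0, 0]
R3 ← R3 − (2)·R1: [0, 0, 0]
R4 ← R4 − (2)·R1: [0, 0, 0]
R5 ← R5 + (2)·R1: [0, 0, 0]
1 nonzero row, so rank(C) = 1.
C has 3 columns; by rank–nullity, nullity = 3 − 1 = 2.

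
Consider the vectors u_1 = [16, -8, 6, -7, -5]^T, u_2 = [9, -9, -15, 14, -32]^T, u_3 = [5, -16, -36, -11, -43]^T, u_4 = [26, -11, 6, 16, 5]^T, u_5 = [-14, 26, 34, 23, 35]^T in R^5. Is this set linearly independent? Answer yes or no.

yes

Form the matrix with these vectors as rows and row reduce.
R2 ← R2 − (9/16)·R1: [0, -9/2, -147/8, 287/16, -467/16]
R3 ← R3 − (5/16)·R1: [0, -27/2, -303/8, -141/16, -663/16]
R4 ← R4 − (13/8)·R1: [0, 2, -15/4, 219/8, 105/8]
R5 ← R5 + (7/8)·R1: [0, 19, 157/4, 135/8, 245/8]
R3 ← R3 − (3)·R2: [0, 0, 69/4, -501/8, 369/8]
R4 ← R4 + (4/9)·R2: [0, 0, -143/12, 2545/72, 11/72]
R5 ← R5 + (38/9)·R2: [0, 0, -115/3, 1667/18, -1667/18]
R4 ← R4 + (143/207)·R3: [0, 0, 0, -3277/414, 13255/414]
R5 ← R5 + (20/9)·R3: [0, 0, 0, -419/9, 89/9]
R5 ← R5 − (19274/3277)·R4: [0, 0, 0, 0, -584688/3277]
5 nonzero rows, so the 5 vectors span a space of dimension 5.
Since 5 = 5, the vectors are linearly independent.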